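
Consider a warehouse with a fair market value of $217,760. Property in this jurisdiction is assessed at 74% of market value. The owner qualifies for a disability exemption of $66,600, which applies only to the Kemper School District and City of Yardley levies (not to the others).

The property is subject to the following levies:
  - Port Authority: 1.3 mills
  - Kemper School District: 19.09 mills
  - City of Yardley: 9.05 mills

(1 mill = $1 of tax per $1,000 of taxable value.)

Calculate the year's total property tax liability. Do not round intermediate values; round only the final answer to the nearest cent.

Assessed value = $217,760 × 0.74 = $161,142.4
Port Authority: $161,142.4 × 0.0013 = $209.48512
Kemper School District: ($161,142.4 − $66,600) × 0.01909 = $94,542.4 × 0.01909 = $1,804.814416
City of Yardley: ($161,142.4 − $66,600) × 0.00905 = $94,542.4 × 0.00905 = $855.60872
Total = $2,869.908256

$2,869.91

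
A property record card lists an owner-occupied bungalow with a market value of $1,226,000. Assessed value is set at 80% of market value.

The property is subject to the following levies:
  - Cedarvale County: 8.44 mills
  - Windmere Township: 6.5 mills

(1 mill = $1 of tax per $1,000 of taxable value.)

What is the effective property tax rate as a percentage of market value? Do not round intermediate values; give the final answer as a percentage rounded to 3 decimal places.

Assessed value = $1,226,000 × 0.8 = $980,800
Cedarvale County: $980,800 × 0.00844 = $8,277.952
Windmere Township: $980,800 × 0.0065 = $6,375.2
Total tax = $14,653.152
Effective rate = $14,653.152 ÷ $1,226,000 = 1.195% of market value

1.195%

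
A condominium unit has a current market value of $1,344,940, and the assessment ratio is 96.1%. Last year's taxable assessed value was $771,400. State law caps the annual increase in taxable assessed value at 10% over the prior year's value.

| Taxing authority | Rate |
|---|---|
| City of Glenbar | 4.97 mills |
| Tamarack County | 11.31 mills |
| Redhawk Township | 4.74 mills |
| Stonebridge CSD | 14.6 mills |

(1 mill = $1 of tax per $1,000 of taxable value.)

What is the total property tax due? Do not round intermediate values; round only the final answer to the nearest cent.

Uncapped assessed value = $1,344,940 × 0.961 = $1,292,487.34
Cap limit = $771,400 × 1.1 = $848,540
Taxable assessed value = min($1,292,487.34, $848,540) = $848,540 (cap binds)
City of Glenbar: $848,540 × 0.00497 = $4,217.2438
Tamarack County: $848,540 × 0.01131 = $9,596.9874
Redhawk Township: $848,540 × 0.00474 = $4,022.0796
Stonebridge CSD: $848,540 × 0.0146 = $12,388.684
Total = $30,224.9948

$30,224.99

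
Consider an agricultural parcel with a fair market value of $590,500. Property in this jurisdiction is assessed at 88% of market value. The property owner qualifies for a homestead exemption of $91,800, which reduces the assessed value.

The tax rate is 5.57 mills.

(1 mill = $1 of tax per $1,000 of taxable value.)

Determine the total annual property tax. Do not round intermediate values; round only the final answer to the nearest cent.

Assessed value = $590,500 × 0.88 = $519,640
Taxable value = $519,640 − $91,800 = $427,840
Tax = $427,840 × 0.00557 = $2,383.0688

$2,383.07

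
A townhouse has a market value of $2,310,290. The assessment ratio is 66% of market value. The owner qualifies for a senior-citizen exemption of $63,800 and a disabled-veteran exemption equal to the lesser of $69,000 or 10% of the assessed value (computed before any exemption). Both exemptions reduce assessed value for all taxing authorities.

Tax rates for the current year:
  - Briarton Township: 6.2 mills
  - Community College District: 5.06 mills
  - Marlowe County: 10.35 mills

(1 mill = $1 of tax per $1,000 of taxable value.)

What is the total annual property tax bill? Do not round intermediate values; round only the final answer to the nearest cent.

$30,080.93

Assessed value = $2,310,290 × 0.66 = $1,524,791.4
Disabled-veteran exemption = min($69,000, 10% × $1,524,791.4) = min($69,000, $152,479.14) = $69,000 (dollar cap binds)
Taxable value = $1,524,791.4 − $63,800 − $69,000 = $1,391,991.4
Briarton Township: $1,391,991.4 × 0.0062 = $8,630.34668
Community College District: $1,391,991.4 × 0.00506 = $7,043.476484
Marlowe County: $1,391,991.4 × 0.01035 = $14,407.11099
Total = $30,080.934154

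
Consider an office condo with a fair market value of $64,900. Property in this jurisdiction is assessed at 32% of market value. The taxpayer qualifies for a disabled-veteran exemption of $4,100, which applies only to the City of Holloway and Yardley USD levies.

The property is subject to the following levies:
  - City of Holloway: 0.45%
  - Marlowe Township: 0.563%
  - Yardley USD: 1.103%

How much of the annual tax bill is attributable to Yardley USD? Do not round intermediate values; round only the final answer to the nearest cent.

Assessed value = $64,900 × 0.32 = $20,768
Yardley USD taxable value = $20,768 − $4,100 = $16,668
Yardley USD levy = $16,668 × 0.01103 = $183.84804

$183.85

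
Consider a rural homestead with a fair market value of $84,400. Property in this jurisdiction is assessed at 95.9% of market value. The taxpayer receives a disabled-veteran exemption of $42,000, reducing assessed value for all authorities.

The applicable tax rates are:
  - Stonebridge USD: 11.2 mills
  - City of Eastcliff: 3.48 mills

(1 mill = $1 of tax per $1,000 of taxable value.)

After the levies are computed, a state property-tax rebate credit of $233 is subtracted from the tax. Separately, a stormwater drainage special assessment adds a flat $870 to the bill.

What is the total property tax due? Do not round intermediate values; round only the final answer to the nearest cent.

Assessed value = $84,400 × 0.959 = $80,939.6
Taxable value = $80,939.6 − $42,000 = $38,939.6
Stonebridge USD: $38,939.6 × 0.0112 = $436.12352
City of Eastcliff: $38,939.6 × 0.00348 = $135.509808
Levies subtotal = $571.633328
After credit = $571.633328 − $233 = $338.633328
Total = $338.633328 + $870 = $1,208.633328

$1,208.63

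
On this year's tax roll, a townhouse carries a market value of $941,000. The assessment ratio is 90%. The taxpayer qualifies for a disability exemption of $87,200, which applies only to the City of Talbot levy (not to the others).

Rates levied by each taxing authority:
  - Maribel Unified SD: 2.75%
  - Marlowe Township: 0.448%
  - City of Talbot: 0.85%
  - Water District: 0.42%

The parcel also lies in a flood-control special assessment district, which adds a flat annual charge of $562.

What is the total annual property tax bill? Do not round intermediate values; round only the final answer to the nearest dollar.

Assessed value = $941,000 × 0.9 = $846,900
Maribel Unified SD: $846,900 × 0.0275 = $23,289.75
Marlowe Township: $846,900 × 0.00448 = $3,794.112
City of Talbot: ($846,900 − $87,200) × 0.0085 = $759,700 × 0.0085 = $6,457.45
Water District: $846,900 × 0.0042 = $3,556.98
Levies subtotal = $37,098.292
Total = $37,098.292 + $562 = $37,660.292

$37,660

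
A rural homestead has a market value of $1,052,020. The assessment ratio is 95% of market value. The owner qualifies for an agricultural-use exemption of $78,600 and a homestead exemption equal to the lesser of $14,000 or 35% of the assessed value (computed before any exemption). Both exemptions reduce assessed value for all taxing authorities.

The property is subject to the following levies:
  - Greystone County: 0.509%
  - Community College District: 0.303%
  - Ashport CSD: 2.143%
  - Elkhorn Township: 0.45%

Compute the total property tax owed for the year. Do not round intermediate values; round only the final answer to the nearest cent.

$30,877.19

Assessed value = $1,052,020 × 0.95 = $999,419
Homestead exemption = min($14,000, 35% × $999,419) = min($14,000, $349,796.65) = $14,000 (dollar cap binds)
Taxable value = $999,419 − $78,600 − $14,000 = $906,819
Greystone County: $906,819 × 0.00509 = $4,615.70871
Community College District: $906,819 × 0.00303 = $2,747.66157
Ashport CSD: $906,819 × 0.02143 = $19,433.13117
Elkhorn Township: $906,819 × 0.0045 = $4,080.6855
Total = $30,877.18695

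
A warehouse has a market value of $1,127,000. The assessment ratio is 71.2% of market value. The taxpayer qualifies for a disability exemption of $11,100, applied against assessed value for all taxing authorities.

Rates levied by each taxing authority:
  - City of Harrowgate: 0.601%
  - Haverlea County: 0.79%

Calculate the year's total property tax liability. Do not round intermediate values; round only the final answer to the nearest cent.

$11,007.32

Assessed value = $1,127,000 × 0.712 = $802,424
Taxable value = $802,424 − $11,100 = $791,324
City of Harrowgate: $791,324 × 0.00601 = $4,755.85724
Haverlea County: $791,324 × 0.0079 = $6,251.4596
Total = $4,755.85724 + $6,251.4596 = $11,007.31684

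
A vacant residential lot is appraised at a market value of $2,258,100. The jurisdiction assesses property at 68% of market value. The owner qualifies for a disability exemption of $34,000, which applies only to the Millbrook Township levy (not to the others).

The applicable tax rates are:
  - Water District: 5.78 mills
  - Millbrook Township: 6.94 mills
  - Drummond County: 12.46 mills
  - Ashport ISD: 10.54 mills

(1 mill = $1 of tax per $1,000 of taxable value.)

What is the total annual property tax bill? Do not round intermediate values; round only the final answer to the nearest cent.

$54,612.39

Assessed value = $2,258,100 × 0.68 = $1,535,508
Water District: $1,535,508 × 0.00578 = $8,875.23624
Millbrook Township: ($1,535,508 − $34,000) × 0.00694 = $1,501,508 × 0.00694 = $10,420.46552
Drummond County: $1,535,508 × 0.01246 = $19,132.42968
Ashport ISD: $1,535,508 × 0.01054 = $16,184.25432
Total = $54,612.38576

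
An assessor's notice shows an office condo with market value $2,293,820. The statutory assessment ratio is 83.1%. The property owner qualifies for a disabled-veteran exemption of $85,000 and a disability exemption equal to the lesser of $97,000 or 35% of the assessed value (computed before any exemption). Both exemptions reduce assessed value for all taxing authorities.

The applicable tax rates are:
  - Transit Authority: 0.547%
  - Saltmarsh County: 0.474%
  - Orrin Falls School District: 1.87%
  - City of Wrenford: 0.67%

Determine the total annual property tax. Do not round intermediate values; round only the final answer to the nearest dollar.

Assessed value = $2,293,820 × 0.831 = $1,906,164.42
Disability exemption = min($97,000, 35% × $1,906,164.42) = min($97,000, $667,157.547) = $97,000 (dollar cap binds)
Taxable value = $1,906,164.42 − $85,000 − $97,000 = $1,724,164.42
Transit Authority: $1,724,164.42 × 0.00547 = $9,431.1793774
Saltmarsh County: $1,724,164.42 × 0.00474 = $8,172.5393508
Orrin Falls School District: $1,724,164.42 × 0.0187 = $32,241.874654
City of Wrenford: $1,724,164.42 × 0.0067 = $11,551.901614
Total = $61,397.4949962

$61,397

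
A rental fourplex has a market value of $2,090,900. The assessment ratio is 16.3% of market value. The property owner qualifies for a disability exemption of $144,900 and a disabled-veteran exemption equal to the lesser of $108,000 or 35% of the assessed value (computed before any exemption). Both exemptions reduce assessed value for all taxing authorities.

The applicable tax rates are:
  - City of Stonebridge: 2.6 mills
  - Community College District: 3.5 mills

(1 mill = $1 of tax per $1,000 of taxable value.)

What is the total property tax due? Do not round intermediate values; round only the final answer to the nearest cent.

$536.29

Assessed value = $2,090,900 × 0.163 = $340,816.7
Disabled-veteran exemption = min($108,000, 35% × $340,816.7) = min($108,000, $119,285.845) = $108,000 (dollar cap binds)
Taxable value = $340,816.7 − $144,900 − $108,000 = $87,916.7
City of Stonebridge: $87,916.7 × 0.0026 = $228.58342
Community College District: $87,916.7 × 0.0035 = $307.70845
Total = $536.29187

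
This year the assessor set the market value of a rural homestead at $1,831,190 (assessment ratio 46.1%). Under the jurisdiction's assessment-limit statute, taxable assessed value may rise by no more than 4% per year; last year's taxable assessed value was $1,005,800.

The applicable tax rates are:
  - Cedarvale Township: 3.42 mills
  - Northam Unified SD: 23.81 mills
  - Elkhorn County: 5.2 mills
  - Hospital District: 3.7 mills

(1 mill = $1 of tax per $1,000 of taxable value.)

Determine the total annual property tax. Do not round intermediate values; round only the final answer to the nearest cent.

Uncapped assessed value = $1,831,190 × 0.461 = $844,178.59
Cap limit = $1,005,800 × 1.04 = $1,046,032
Taxable assessed value = min($844,178.59, $1,046,032) = $844,178.59 (cap does not bind)
Cedarvale Township: $844,178.59 × 0.00342 = $2,887.0907778
Northam Unified SD: $844,178.59 × 0.02381 = $20,099.8922279
Elkhorn County: $844,178.59 × 0.0052 = $4,389.728668
Hospital District: $844,178.59 × 0.0037 = $3,123.460783
Total = $30,500.1724567

$30,500.17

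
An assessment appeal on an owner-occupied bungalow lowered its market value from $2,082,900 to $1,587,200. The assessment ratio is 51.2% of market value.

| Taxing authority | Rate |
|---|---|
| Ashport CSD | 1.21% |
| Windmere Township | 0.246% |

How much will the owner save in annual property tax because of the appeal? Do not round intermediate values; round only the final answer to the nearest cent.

Old assessed value = $2,082,900 × 0.512 = $1,066,444.8
New assessed value = $1,587,200 × 0.512 = $812,646.4
Combined rate = 0.0121 + 0.00246 = 0.01456
Old tax = $1,066,444.8 × 0.01456 = $15,527.436288
New tax = $812,646.4 × 0.01456 = $11,832.131584
Reduction = $15,527.436288 − $11,832.131584 = $3,695.304704

$3,695.30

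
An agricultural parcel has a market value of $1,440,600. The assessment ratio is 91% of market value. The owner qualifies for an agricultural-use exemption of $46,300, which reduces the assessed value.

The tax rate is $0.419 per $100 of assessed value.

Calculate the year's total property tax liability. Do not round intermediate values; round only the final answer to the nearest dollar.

Assessed value = $1,440,600 × 0.91 = $1,310,946
Taxable value = $1,310,946 − $46,300 = $1,264,646
Tax = $1,264,646 × 0.00419 = $5,298.86674

$5,299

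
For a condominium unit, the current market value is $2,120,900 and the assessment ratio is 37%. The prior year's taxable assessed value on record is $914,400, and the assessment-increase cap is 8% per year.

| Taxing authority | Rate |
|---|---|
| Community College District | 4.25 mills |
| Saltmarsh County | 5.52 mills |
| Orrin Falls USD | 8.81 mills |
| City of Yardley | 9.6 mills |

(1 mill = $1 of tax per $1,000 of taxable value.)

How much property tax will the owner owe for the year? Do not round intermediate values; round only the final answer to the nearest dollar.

Uncapped assessed value = $2,120,900 × 0.37 = $784,733
Cap limit = $914,400 × 1.08 = $987,552
Taxable assessed value = min($784,733, $987,552) = $784,733 (cap does not bind)
Community College District: $784,733 × 0.00425 = $3,335.11525
Saltmarsh County: $784,733 × 0.00552 = $4,331.72616
Orrin Falls USD: $784,733 × 0.00881 = $6,913.49773
City of Yardley: $784,733 × 0.0096 = $7,533.4368
Total = $22,113.77594

$22,114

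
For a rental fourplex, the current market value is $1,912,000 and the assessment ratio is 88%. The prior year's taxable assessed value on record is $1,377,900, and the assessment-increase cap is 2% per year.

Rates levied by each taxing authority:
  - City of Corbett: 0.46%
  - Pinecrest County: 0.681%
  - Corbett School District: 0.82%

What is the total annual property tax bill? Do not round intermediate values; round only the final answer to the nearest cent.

Uncapped assessed value = $1,912,000 × 0.88 = $1,682,560
Cap limit = $1,377,900 × 1.02 = $1,405,458
Taxable assessed value = min($1,682,560, $1,405,458) = $1,405,458 (cap binds)
City of Corbett: $1,405,458 × 0.0046 = $6,465.1068
Pinecrest County: $1,405,458 × 0.00681 = $9,571.16898
Corbett School District: $1,405,458 × 0.0082 = $11,524.7556
Total = $27,561.03138

$27,561.03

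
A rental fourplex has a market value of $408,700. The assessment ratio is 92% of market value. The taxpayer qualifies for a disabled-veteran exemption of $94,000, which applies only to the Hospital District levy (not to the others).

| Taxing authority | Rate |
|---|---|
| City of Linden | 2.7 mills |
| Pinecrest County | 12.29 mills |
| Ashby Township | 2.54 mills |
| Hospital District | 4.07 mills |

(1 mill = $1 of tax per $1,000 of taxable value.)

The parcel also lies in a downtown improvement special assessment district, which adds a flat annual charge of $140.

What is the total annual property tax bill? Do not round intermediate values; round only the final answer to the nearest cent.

Assessed value = $408,700 × 0.92 = $376,004
City of Linden: $376,004 × 0.0027 = $1,015.2108
Pinecrest County: $376,004 × 0.01229 = $4,621.08916
Ashby Township: $376,004 × 0.00254 = $955.05016
Hospital District: ($376,004 − $94,000) × 0.00407 = $282,004 × 0.00407 = $1,147.75628
Levies subtotal = $7,739.1064
Total = $7,739.1064 + $140 = $7,879.1064

$7,879.11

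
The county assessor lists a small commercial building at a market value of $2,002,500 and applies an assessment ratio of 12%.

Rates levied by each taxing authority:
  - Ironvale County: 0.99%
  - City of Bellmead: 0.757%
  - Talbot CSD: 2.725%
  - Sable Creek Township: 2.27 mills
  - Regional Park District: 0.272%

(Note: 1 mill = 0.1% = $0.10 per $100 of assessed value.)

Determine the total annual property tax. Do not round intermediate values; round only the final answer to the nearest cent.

$11,945.31

Assessed value = $2,002,500 × 0.12 = $240,300
Ironvale County: $240,300 × 0.0099 = $2,378.97
City of Bellmead: $240,300 × 0.00757 = $1,819.071
Talbot CSD: $240,300 × 0.02725 = $6,548.175
Sable Creek Township: $240,300 × 0.00227 = $545.481
Regional Park District: $240,300 × 0.00272 = $653.616
Total = $11,945.313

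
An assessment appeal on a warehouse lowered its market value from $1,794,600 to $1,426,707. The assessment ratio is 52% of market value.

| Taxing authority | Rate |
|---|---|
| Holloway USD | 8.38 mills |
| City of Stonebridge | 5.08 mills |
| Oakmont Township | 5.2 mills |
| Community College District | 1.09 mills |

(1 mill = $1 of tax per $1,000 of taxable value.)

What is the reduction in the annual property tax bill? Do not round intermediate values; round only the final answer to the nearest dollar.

$3,778

Old assessed value = $1,794,600 × 0.52 = $933,192
New assessed value = $1,426,707 × 0.52 = $741,887.64
Combined rate = 0.00838 + 0.00508 + 0.0052 + 0.00109 = 0.01975
Old tax = $933,192 × 0.01975 = $18,430.542
New tax = $741,887.64 × 0.01975 = $14,652.28089
Reduction = $18,430.542 − $14,652.28089 = $3,778.26111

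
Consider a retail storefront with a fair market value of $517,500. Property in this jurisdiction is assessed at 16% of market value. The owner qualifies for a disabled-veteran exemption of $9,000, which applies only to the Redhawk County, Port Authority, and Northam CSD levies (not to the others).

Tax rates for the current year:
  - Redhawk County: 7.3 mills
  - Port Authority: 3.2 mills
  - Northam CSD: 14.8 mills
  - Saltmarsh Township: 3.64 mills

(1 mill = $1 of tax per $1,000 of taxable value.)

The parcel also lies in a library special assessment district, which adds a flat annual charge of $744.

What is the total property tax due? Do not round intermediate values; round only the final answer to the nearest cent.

$2,912.53

Assessed value = $517,500 × 0.16 = $82,800
Redhawk County: ($82,800 − $9,000) × 0.0073 = $73,800 × 0.0073 = $538.74
Port Authority: ($82,800 − $9,000) × 0.0032 = $73,800 × 0.0032 = $236.16
Northam CSD: ($82,800 − $9,000) × 0.0148 = $73,800 × 0.0148 = $1,092.24
Saltmarsh Township: $82,800 × 0.00364 = $301.392
Levies subtotal = $2,168.532
Total = $2,168.532 + $744 = $2,912.532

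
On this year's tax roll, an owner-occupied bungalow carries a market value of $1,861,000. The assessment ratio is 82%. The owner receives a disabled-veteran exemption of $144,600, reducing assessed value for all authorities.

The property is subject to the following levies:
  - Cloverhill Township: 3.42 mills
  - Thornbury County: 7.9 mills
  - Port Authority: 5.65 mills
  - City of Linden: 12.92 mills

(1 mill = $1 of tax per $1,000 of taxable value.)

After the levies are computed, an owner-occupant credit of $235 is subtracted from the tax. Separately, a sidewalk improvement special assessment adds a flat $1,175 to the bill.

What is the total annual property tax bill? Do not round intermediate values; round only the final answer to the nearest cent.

Assessed value = $1,861,000 × 0.82 = $1,526,020
Taxable value = $1,526,020 − $144,600 = $1,381,420
Cloverhill Township: $1,381,420 × 0.00342 = $4,724.4564
Thornbury County: $1,381,420 × 0.0079 = $10,913.218
Port Authority: $1,381,420 × 0.00565 = $7,805.023
City of Linden: $1,381,420 × 0.01292 = $17,847.9464
Levies subtotal = $41,290.6438
After credit = $41,290.6438 − $235 = $41,055.6438
Total = $41,055.6438 + $1,175 = $42,230.6438

$42,230.64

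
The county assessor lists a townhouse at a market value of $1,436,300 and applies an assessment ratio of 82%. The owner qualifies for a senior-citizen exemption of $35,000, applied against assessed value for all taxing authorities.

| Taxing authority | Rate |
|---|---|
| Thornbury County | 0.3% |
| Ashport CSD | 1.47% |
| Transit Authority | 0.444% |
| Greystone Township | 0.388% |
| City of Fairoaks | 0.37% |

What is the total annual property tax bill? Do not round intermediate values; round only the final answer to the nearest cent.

Assessed value = $1,436,300 × 0.82 = $1,177,766
Taxable value = $1,177,766 − $35,000 = $1,142,766
Thornbury County: $1,142,766 × 0.003 = $3,428.298
Ashport CSD: $1,142,766 × 0.0147 = $16,798.6602
Transit Authority: $1,142,766 × 0.00444 = $5,073.88104
Greystone Township: $1,142,766 × 0.00388 = $4,433.93208
City of Fairoaks: $1,142,766 × 0.0037 = $4,228.2342
Total = $3,428.298 + $16,798.6602 + $5,073.88104 + $4,433.93208 + $4,228.2342 = $33,963.00552

$33,963.01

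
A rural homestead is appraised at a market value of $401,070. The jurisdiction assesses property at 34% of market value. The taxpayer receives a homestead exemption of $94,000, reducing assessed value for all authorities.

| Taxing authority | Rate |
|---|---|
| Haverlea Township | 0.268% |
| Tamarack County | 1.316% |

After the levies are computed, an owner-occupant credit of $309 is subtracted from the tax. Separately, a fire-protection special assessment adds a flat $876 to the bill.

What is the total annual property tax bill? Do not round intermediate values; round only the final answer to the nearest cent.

Assessed value = $401,070 × 0.34 = $136,363.8
Taxable value = $136,363.8 − $94,000 = $42,363.8
Haverlea Township: $42,363.8 × 0.00268 = $113.534984
Tamarack County: $42,363.8 × 0.01316 = $557.507608
Levies subtotal = $671.042592
After credit = $671.042592 − $309 = $362.042592
Total = $362.042592 + $876 = $1,238.042592

$1,238.04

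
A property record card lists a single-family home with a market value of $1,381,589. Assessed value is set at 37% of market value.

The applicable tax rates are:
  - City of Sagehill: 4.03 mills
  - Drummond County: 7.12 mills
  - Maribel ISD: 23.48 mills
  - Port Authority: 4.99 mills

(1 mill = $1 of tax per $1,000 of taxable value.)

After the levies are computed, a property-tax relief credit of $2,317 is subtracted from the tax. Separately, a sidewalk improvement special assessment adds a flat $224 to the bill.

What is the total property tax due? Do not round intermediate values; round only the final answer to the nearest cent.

Assessed value = $1,381,589 × 0.37 = $511,187.93
City of Sagehill: $511,187.93 × 0.00403 = $2,060.0873579
Drummond County: $511,187.93 × 0.00712 = $3,639.6580616
Maribel ISD: $511,187.93 × 0.02348 = $12,002.6925964
Port Authority: $511,187.93 × 0.00499 = $2,550.8277707
Levies subtotal = $20,253.2657866
After credit = $20,253.2657866 − $2,317 = $17,936.2657866
Total = $17,936.2657866 + $224 = $18,160.2657866

$18,160.27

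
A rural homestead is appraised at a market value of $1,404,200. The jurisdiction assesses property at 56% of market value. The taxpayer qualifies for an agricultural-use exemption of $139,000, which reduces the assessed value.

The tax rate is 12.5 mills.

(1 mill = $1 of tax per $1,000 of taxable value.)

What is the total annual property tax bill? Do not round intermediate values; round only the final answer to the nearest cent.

Assessed value = $1,404,200 × 0.56 = $786,352
Taxable value = $786,352 − $139,000 = $647,352
Tax = $647,352 × 0.0125 = $8,091.9

$8,091.90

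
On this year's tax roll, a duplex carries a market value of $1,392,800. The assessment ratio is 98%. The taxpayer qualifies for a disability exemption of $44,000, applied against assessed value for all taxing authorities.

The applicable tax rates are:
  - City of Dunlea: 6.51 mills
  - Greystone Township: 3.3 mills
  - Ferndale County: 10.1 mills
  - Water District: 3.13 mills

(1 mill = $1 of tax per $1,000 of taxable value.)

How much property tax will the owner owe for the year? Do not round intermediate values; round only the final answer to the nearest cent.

Assessed value = $1,392,800 × 0.98 = $1,364,944
Taxable value = $1,364,944 − $44,000 = $1,320,944
City of Dunlea: $1,320,944 × 0.00651 = $8,599.34544
Greystone Township: $1,320,944 × 0.0033 = $4,359.1152
Ferndale County: $1,320,944 × 0.0101 = $13,341.5344
Water District: $1,320,944 × 0.00313 = $4,134.55472
Total = $8,599.34544 + $4,359.1152 + $13,341.5344 + $4,134.55472 = $30,434.54976

$30,434.55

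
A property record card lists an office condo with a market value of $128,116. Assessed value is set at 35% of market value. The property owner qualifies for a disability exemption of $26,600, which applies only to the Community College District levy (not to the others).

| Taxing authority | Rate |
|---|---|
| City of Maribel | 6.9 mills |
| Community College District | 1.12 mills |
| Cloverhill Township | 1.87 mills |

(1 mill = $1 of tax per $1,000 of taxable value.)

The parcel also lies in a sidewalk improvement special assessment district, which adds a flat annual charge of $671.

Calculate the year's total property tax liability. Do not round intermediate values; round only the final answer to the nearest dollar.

Assessed value = $128,116 × 0.35 = $44,840.6
City of Maribel: $44,840.6 × 0.0069 = $309.40014
Community College District: ($44,840.6 − $26,600) × 0.00112 = $18,240.6 × 0.00112 = $20.429472
Cloverhill Township: $44,840.6 × 0.00187 = $83.851922
Levies subtotal = $413.681534
Total = $413.681534 + $671 = $1,084.681534

$1,085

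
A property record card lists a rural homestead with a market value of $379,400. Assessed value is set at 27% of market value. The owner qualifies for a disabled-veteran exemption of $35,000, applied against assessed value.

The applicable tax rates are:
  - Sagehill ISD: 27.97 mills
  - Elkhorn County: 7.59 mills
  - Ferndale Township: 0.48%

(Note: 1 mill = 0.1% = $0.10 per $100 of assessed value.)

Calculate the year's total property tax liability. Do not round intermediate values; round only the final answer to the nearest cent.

$2,721.80

Assessed value = $379,400 × 0.27 = $102,438
Taxable value = $102,438 − $35,000 = $67,438
Sagehill ISD: $67,438 × 0.02797 = $1,886.24086
Elkhorn County: $67,438 × 0.00759 = $511.85442
Ferndale Township: $67,438 × 0.0048 = $323.7024
Total = $2,721.79768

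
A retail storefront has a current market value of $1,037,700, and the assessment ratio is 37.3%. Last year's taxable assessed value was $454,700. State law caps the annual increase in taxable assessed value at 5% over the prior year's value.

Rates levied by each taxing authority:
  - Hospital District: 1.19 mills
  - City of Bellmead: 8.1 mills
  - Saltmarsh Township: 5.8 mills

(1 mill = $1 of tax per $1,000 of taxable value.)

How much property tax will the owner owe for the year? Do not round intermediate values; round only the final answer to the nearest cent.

Uncapped assessed value = $1,037,700 × 0.373 = $387,062.1
Cap limit = $454,700 × 1.05 = $477,435
Taxable assessed value = min($387,062.1, $477,435) = $387,062.1 (cap does not bind)
Hospital District: $387,062.1 × 0.00119 = $460.603899
City of Bellmead: $387,062.1 × 0.0081 = $3,135.20301
Saltmarsh Township: $387,062.1 × 0.0058 = $2,244.96018
Total = $5,840.767089

$5,840.77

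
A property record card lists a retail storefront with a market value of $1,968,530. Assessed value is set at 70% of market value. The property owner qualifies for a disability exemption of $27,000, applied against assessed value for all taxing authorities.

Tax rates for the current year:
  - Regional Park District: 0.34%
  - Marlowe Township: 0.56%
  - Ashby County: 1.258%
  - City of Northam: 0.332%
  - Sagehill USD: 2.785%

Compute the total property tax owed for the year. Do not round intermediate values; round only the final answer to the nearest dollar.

Assessed value = $1,968,530 × 0.7 = $1,377,971
Taxable value = $1,377,971 − $27,000 = $1,350,971
Regional Park District: $1,350,971 × 0.0034 = $4,593.3014
Marlowe Township: $1,350,971 × 0.0056 = $7,565.4376
Ashby County: $1,350,971 × 0.01258 = $16,995.21518
City of Northam: $1,350,971 × 0.00332 = $4,485.22372
Sagehill USD: $1,350,971 × 0.02785 = $37,624.54235
Total = $4,593.3014 + $7,565.4376 + $16,995.21518 + $4,485.22372 + $37,624.54235 = $71,263.72025

$71,264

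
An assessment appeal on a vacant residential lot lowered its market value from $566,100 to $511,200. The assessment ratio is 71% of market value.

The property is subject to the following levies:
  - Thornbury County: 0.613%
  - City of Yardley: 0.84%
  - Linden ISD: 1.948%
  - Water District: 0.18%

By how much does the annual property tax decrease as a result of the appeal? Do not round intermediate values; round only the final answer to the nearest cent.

Old assessed value = $566,100 × 0.71 = $401,931
New assessed value = $511,200 × 0.71 = $362,952
Combined rate = 0.00613 + 0.0084 + 0.01948 + 0.0018 = 0.03581
Old tax = $401,931 × 0.03581 = $14,393.14911
New tax = $362,952 × 0.03581 = $12,997.31112
Reduction = $14,393.14911 − $12,997.31112 = $1,395.83799

$1,395.84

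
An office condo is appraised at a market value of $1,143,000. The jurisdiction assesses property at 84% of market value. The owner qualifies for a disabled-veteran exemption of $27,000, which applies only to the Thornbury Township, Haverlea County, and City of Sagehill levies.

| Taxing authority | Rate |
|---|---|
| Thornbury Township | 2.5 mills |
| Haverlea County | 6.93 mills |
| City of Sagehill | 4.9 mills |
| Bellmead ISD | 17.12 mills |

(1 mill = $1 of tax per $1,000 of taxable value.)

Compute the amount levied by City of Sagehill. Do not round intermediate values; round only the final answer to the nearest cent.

Assessed value = $1,143,000 × 0.84 = $960,120
City of Sagehill taxable value = $960,120 − $27,000 = $933,120
City of Sagehill levy = $933,120 × 0.0049 = $4,572.288

$4,572.29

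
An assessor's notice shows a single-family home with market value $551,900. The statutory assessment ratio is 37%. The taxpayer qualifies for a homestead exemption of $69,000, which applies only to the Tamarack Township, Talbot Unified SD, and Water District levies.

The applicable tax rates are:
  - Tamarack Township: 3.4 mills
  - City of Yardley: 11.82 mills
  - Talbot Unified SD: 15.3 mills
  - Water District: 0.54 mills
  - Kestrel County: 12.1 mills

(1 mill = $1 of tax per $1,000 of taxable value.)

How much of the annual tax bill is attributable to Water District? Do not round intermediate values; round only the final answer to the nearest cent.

$73.01

Assessed value = $551,900 × 0.37 = $204,203
Water District taxable value = $204,203 − $69,000 = $135,203
Water District levy = $135,203 × 0.00054 = $73.00962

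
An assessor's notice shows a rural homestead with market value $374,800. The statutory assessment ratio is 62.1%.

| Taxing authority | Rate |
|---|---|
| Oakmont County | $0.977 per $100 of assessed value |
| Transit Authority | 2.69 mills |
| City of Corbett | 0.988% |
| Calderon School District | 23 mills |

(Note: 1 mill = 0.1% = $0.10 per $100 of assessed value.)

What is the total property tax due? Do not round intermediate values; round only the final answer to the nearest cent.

$10,552.92

Assessed value = $374,800 × 0.621 = $232,750.8
Oakmont County: $232,750.8 × 0.00977 = $2,273.975316
Transit Authority: $232,750.8 × 0.00269 = $626.099652
City of Corbett: $232,750.8 × 0.00988 = $2,299.577904
Calderon School District: $232,750.8 × 0.023 = $5,353.2684
Total = $10,552.921272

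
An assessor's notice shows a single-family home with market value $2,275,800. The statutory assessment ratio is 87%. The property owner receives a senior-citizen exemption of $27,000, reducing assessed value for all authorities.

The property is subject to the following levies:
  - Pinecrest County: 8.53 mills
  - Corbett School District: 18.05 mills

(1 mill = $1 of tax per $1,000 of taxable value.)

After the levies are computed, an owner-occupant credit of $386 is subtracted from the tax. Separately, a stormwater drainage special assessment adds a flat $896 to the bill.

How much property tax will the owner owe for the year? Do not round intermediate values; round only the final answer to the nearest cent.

Assessed value = $2,275,800 × 0.87 = $1,979,946
Taxable value = $1,979,946 − $27,000 = $1,952,946
Pinecrest County: $1,952,946 × 0.00853 = $16,658.62938
Corbett School District: $1,952,946 × 0.01805 = $35,250.6753
Levies subtotal = $51,909.30468
After credit = $51,909.30468 − $386 = $51,523.30468
Total = $51,523.30468 + $896 = $52,419.30468

$52,419.30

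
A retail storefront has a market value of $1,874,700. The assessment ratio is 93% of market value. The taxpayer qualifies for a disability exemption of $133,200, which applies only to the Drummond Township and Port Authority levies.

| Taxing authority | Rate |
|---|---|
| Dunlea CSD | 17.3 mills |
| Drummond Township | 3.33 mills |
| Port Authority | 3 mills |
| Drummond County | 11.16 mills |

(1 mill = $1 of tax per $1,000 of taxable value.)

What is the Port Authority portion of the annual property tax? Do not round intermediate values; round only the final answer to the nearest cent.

Assessed value = $1,874,700 × 0.93 = $1,743,471
Port Authority taxable value = $1,743,471 − $133,200 = $1,610,271
Port Authority levy = $1,610,271 × 0.003 = $4,830.813

$4,830.81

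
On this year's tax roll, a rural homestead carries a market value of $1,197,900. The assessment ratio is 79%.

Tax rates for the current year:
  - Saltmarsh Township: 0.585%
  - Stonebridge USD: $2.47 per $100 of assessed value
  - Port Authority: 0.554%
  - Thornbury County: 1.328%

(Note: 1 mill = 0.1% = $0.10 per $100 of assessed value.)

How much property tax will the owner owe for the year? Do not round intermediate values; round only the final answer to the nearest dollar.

Assessed value = $1,197,900 × 0.79 = $946,341
Saltmarsh Township: $946,341 × 0.00585 = $5,536.09485
Stonebridge USD: $946,341 × 0.0247 = $23,374.6227
Port Authority: $946,341 × 0.00554 = $5,242.72914
Thornbury County: $946,341 × 0.01328 = $12,567.40848
Total = $46,720.85517

$46,721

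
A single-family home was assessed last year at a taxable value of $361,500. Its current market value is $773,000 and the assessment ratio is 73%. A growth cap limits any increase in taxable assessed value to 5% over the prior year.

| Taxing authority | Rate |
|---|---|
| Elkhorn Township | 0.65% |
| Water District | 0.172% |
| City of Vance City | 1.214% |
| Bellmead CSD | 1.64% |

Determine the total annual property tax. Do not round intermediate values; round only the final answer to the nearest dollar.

$13,953

Uncapped assessed value = $773,000 × 0.73 = $564,290
Cap limit = $361,500 × 1.05 = $379,575
Taxable assessed value = min($564,290, $379,575) = $379,575 (cap binds)
Elkhorn Township: $379,575 × 0.0065 = $2,467.2375
Water District: $379,575 × 0.00172 = $652.869
City of Vance City: $379,575 × 0.01214 = $4,608.0405
Bellmead CSD: $379,575 × 0.0164 = $6,225.03
Total = $13,953.177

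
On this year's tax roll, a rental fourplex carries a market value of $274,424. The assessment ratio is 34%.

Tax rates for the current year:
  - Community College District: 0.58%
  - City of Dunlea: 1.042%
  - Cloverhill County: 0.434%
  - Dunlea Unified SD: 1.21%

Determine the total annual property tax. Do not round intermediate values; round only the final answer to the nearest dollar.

$3,047

Assessed value = $274,424 × 0.34 = $93,304.16
Community College District: $93,304.16 × 0.0058 = $541.164128
City of Dunlea: $93,304.16 × 0.01042 = $972.2293472
Cloverhill County: $93,304.16 × 0.00434 = $404.9400544
Dunlea Unified SD: $93,304.16 × 0.0121 = $1,128.980336
Total = $541.164128 + $972.2293472 + $404.9400544 + $1,128.980336 = $3,047.3138656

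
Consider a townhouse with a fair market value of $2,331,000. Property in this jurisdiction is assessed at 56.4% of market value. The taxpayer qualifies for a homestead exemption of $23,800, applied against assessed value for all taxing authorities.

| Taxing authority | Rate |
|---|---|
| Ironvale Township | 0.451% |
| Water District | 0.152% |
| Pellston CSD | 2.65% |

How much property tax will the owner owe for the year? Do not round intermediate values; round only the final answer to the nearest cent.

Assessed value = $2,331,000 × 0.564 = $1,314,684
Taxable value = $1,314,684 − $23,800 = $1,290,884
Ironvale Township: $1,290,884 × 0.00451 = $5,821.88684
Water District: $1,290,884 × 0.00152 = $1,962.14368
Pellston CSD: $1,290,884 × 0.0265 = $34,208.426
Total = $5,821.88684 + $1,962.14368 + $34,208.426 = $41,992.45652

$41,992.46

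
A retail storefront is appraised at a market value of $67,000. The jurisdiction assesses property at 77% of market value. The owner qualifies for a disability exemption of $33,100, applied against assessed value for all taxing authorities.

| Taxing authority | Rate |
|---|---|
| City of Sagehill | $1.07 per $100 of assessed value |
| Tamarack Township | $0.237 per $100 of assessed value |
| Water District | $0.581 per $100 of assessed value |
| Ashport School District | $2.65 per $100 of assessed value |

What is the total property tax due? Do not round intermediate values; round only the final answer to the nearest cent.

$839.08

Assessed value = $67,000 × 0.77 = $51,590
Taxable value = $51,590 − $33,100 = $18,490
City of Sagehill: $18,490 × 0.0107 = $197.843
Tamarack Township: $18,490 × 0.00237 = $43.8213
Water District: $18,490 × 0.00581 = $107.4269
Ashport School District: $18,490 × 0.0265 = $489.985
Total = $197.843 + $43.8213 + $107.4269 + $489.985 = $839.0762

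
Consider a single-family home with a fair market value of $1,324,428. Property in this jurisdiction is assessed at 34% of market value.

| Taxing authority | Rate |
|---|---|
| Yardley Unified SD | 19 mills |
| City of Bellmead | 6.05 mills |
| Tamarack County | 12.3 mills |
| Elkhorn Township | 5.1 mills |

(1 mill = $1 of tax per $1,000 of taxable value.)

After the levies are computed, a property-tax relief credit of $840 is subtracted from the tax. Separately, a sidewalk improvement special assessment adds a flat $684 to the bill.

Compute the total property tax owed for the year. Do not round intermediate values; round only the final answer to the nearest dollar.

$18,959

Assessed value = $1,324,428 × 0.34 = $450,305.52
Yardley Unified SD: $450,305.52 × 0.019 = $8,555.80488
City of Bellmead: $450,305.52 × 0.00605 = $2,724.348396
Tamarack County: $450,305.52 × 0.0123 = $5,538.757896
Elkhorn Township: $450,305.52 × 0.0051 = $2,296.558152
Levies subtotal = $19,115.469324
After credit = $19,115.469324 − $840 = $18,275.469324
Total = $18,275.469324 + $684 = $18,959.469324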